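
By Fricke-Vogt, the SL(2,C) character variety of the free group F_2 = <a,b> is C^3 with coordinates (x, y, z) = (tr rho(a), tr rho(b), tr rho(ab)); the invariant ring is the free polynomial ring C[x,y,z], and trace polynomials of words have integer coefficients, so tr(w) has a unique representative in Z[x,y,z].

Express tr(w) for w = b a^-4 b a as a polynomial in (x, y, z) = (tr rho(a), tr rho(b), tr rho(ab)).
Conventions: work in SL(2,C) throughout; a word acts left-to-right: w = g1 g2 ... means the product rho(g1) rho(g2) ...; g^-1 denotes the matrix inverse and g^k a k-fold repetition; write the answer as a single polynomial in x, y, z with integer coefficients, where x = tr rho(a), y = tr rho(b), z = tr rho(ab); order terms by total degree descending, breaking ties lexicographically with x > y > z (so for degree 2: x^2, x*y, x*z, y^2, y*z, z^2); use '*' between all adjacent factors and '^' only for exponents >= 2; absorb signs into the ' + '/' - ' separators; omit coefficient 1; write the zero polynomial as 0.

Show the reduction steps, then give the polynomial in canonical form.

x^4*y*z - x^5 - x^3*z^2 - 3*x^2*y*z + 5*x^3 + 2*x*z^2 + y*z - 5*x

trace(b a b) = trace(b) trace(a b) - trace(a) = y*z - x
trace(b a b a) = trace(a b) trace(a b) - trace(1) = z^2 - 2
trace(a^-1 b a b) = trace(b a b) trace(a) - trace(b a b a) = x*y*z - x^2 - z^2 + 2
trace(a^-1 b a b a^-1) = trace(a^-1 b a b) trace(a) - trace(a^-1 b a b a) = x^2*y*z - x^3 - x*z^2 - y*z + 3*x
trace(a^-1 b a b a^-2) = trace(a^-1 b a b a^-1) trace(a) - trace(a^-1 b a b) = x^3*y*z - x^4 - x^2*z^2 - 2*x*y*z + 4*x^2 + z^2 - 2
trace(b a^-4 b a) = trace(a^-1 b a b a^-2) trace(a) - trace(a^-1 b a b a^-1) = x^4*y*z - x^5 - x^3*z^2 - 3*x^2*y*z + 5*x^3 + 2*x*z^2 + y*z - 5*x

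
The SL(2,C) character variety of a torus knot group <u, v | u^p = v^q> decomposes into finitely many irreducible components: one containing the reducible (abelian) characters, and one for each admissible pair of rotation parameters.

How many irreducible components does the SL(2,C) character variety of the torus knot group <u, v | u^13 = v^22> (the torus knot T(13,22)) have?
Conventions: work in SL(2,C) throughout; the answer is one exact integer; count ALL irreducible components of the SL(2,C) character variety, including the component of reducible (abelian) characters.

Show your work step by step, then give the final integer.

In the torus knot group T(13,22), u^13 = v^22 is central, so an irreducible representation sends it to +I or -I (Schur).
On an irreducible component, tr(u) is locked at 2*cos(pi*alpha/13) for some alpha in 1..12, and tr(v) at 2*cos(pi*beta/22) for some beta in 1..21.
u^13 = (-1)^alpha I and v^22 = (-1)^beta I must agree, so alpha and beta have equal parity.
Enumerate parity-matched pairs: 6*11 odd-odd plus 6*10 even-even gives 126.
components with irreducible characters: 126; plus the single component of reducible (abelian) characters: total 127.

127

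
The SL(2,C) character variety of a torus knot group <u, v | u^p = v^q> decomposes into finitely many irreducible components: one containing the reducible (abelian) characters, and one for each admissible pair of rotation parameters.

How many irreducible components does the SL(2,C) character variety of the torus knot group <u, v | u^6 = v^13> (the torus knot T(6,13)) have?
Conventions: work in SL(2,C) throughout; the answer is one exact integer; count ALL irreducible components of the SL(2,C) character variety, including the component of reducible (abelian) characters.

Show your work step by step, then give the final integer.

Gamma = < u, v | u^6 = v^13 > (torus knot T(6,13)); the central element u^6 = v^13 acts as +I or -I in any irreducible SL(2,C) representation.
On an irreducible component, tr(u) is locked at 2*cos(pi*alpha/6) for some alpha in 1..5, and tr(v) at 2*cos(pi*beta/13) for some beta in 1..12.
Consistency of u^6 = (-1)^alpha I with v^13 = (-1)^beta I forces alpha = beta (mod 2).
Enumerate parity-matched pairs: 3*6 odd-odd plus 2*6 even-even gives 30.
That is 30 components of irreducible characters, and with the reducible (abelian) component the total is 31.

31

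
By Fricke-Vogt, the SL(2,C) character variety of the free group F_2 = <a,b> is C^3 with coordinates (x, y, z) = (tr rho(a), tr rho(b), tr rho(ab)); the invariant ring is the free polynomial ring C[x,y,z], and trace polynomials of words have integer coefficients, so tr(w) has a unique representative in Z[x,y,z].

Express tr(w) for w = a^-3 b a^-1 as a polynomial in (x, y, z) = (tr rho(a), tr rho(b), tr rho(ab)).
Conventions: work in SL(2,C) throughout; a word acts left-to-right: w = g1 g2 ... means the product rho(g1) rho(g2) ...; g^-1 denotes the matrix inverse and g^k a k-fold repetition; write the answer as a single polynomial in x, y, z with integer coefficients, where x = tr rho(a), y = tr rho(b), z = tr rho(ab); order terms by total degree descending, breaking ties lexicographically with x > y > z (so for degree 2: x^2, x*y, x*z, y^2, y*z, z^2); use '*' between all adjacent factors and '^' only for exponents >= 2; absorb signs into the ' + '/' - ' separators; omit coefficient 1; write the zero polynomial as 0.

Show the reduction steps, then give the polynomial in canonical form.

trace(b a^-1) = trace(b) trace(a) - trace(b a)  (eliminate a^-1) = x*y - z
trace(b a^-2) = trace(b a^-1) trace(a) - trace(b)  (eliminate a^-1) = x^2*y - x*z - y
trace(a^-3 b) = trace(b a^-2) trace(a) - trace(b a^-1)  (eliminate a^-1) = x^3*y - x^2*z - 2*x*y + z
trace(a^-3 b a^-1) = trace(a^-3 b) trace(a) - trace(a^-3 b a)  (eliminate a^-1) = x^4*y - x^3*z - 3*x^2*y + 2*x*z + y

x^4*y - x^3*z - 3*x^2*y + 2*x*z + y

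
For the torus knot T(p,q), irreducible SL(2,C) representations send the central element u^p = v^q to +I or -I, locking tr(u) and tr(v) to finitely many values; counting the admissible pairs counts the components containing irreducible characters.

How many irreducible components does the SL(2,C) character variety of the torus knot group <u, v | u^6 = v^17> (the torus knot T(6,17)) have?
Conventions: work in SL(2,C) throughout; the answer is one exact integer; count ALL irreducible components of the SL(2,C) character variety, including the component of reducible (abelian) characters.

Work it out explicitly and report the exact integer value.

For T(6,17): irreducibility forces the central element u^6 = v^17 to one of +I, -I.
So on each irreducible component the traces are pinned: tr(u) = 2*cos(pi*alpha/6) with 1 <= alpha <= 5, tr(v) = 2*cos(pi*beta/17) with 1 <= beta <= 16.
u^6 = (-1)^alpha I and v^17 = (-1)^beta I must agree, so alpha and beta have equal parity.
Enumerate parity-matched pairs: 3*8 odd-odd plus 2*8 even-even gives 40.
That is 40 components of irreducible characters, and with the reducible (abelian) component the total is 41.

41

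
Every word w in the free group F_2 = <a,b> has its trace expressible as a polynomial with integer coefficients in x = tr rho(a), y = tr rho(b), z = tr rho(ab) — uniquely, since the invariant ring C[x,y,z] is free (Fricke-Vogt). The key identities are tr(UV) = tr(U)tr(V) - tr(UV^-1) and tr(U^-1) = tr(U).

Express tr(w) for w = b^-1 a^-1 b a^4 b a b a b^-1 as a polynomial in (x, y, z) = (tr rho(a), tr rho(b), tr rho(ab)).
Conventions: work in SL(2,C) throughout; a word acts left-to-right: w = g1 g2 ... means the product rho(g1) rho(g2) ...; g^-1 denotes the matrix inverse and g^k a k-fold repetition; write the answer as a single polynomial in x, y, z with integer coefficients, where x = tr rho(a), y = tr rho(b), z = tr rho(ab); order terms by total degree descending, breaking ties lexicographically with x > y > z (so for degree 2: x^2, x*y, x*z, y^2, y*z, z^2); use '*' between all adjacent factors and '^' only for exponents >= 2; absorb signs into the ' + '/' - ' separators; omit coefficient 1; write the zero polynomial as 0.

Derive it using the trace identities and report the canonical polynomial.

trace(b a b a) = trace(a b)*trace(a b) - trace(1) = z^2 - 2
apply: trace(b a b) = trace(b)*trace(a b) - trace(a) = y*z - x
trace(b a b a^2) = trace(a)*trace(b a b a) - trace(b a b) = x*z^2 - y*z - x
trace(a b a b a^2) = trace(a)*trace(b a b a^2) - trace(b a b a) = x^2*z^2 - x*y*z - x^2 - z^2 + 2
trace(a^2 b a b a^2) = trace(a)*trace(a b a b a^2) - trace(a b a b a) = x^3*z^2 - x^2*y*z - x^3 - 2*x*z^2 + y*z + 3*x
trace(a^4 b a b a) = trace(a)*trace(a^2 b a b a^2) - trace(a^2 b a b a) = x^4*z^2 - x^3*y*z - x^4 - 3*x^2*z^2 + 2*x*y*z + 4*x^2 + z^2 - 2
use: trace(b a b a b a) = trace(a b a b)*trace(a b) - trace(b a) = z^3 - 3*z
trace(a b a) = trace(a)*trace(b a) - trace(b) = x*z - y
apply: trace(b a b a b) = trace(b)*trace(a b a b) - trace(a b a) = y*z^2 - x*z - y
trace(a b a b a b a) = trace(a)*trace(b a b a b a) - trace(b a b a b) = x*z^3 - y*z^2 - 2*x*z + y
use: trace(b a b a b a^3) = trace(a)*trace(a b a b a b a) - trace(a b a b a b) = x^2*z^3 - x*y*z^2 - 2*x^2*z - z^3 + x*y + 3*z
apply: trace(a^4 b a b a b) = trace(a)*trace(b a b a b a^3) - trace(b a b a b a^2) = x^3*z^3 - x^2*y*z^2 - 2*x^3*z - 2*x*z^3 + x^2*y + y*z^2 + 5*x*z - y
trace(a^4 b a b a b^-1) = trace(a^4 b a b a)*trace(b) - trace(a^4 b a b a b) = x^4*y*z^2 - x^3*y^2*z - x^3*z^3 - x^4*y - 2*x^2*y*z^2 + 2*x^3*z + 2*x*y^2*z + 2*x*z^3 + 3*x^2*y - 5*x*z - y
use: trace(b^2 a b) = trace(b)*trace(a b^2) - trace(a b) = y^2*z - x*y - z
apply: trace(b a b a^2 b) = trace(a)*trace(b^2 a b a) - trace(b^2 a b) = x*y*z^2 - x^2*z - y^2*z + z
apply: trace(b a b a^2 b a^2) = trace(a)*trace(b a b a^2 b a) - trace(b a b a^2 b) = x^2*z^3 - 2*x*y*z^2 - x^2*z + y^2*z + x*y - z
use: trace(b a b a^2 b a^3) = trace(a)*trace(b a b a^2 b a^2) - trace(b a b a^2 b a) = x^3*z^3 - 2*x^2*y*z^2 - x^3*z + x*y^2*z - x*z^3 + x^2*y + y*z^2 + x*z - y
trace(a b a^4 b a b a) = trace(a)*trace(b a b a^2 b a^3) - trace(b a b a^2 b a^2) = x^4*z^3 - 2*x^3*y*z^2 - x^4*z + x^2*y^2*z - 2*x^2*z^3 + x^3*y + 3*x*y*z^2 + 2*x^2*z - y^2*z - 2*x*y + z
use: trace(b a b a b a b a) = trace(b a b a)*trace(b a b a) - trace(1) = z^4 - 4*z^2 + 2
trace(b a b a b a b) = trace(b)*trace(a b a b a b) - trace(a b a b a) = y*z^3 - x*z^2 - 2*y*z + x
apply: trace(a b a b a b a b a) = trace(a)*trace(b a b a b a b a) - trace(b a b a b a b) = x*z^4 - y*z^3 - 3*x*z^2 + 2*y*z + x
trace(a^2 b a b a b a b a) = trace(a)*trace(a b a b a b a b a) - trace(a b a b a b a b) = x^2*z^4 - x*y*z^3 - 3*x^2*z^2 - z^4 + 2*x*y*z + x^2 + 4*z^2 - 2
use: trace(a b a^4 b a b a b) = trace(a)*trace(a^2 b a b a b a b a) - trace(a^2 b a b a b a b) = x^3*z^4 - x^2*y*z^3 - 3*x^3*z^2 - 2*x*z^4 + 2*x^2*y*z + y*z^3 + x^3 + 7*x*z^2 - 2*y*z - 3*x
apply: trace(a b a^4 b a b a b^-1) = trace(a b a^4 b a b a)*trace(b) - trace(a b a^4 b a b a b) = x^4*y*z^3 - 2*x^3*y^2*z^2 - x^3*z^4 - x^4*y*z + x^2*y^3*z - x^2*y*z^3 + x^3*y^2 + 3*x^3*z^2 + 3*x*y^2*z^2 + 2*x*z^4 - y^3*z - y*z^3 - x^3 - 2*x*y^2 - 7*x*z^2 + 3*y*z + 3*x
trace(b a^4 b a b a b^-2 a) = trace(a b a^4 b a b a b^-1)*trace(b) - trace(a b a^4 b a b a) = x^4*y^2*z^3 - 2*x^3*y^3*z^2 - x^3*y*z^4 - x^4*y^2*z - x^4*z^3 + x^2*y^4*z - x^2*y^2*z^3 + x^3*y^3 + 5*x^3*y*z^2 + 3*x*y^3*z^2 + 2*x*y*z^4 + x^4*z - x^2*y^2*z + 2*x^2*z^3 - y^4*z - y^2*z^3 - 2*x^3*y - 2*x*y^3 - 10*x*y*z^2 - 2*x^2*z + 4*y^2*z + 5*x*y - z
use: trace(b^-1 a^-1 b a^4 b a b a b^-1) = trace(b a^4 b a b a b^-2)*trace(a) - trace(b a^4 b a b a b^-2 a) = -x^4*y^2*z^3 + x^5*y*z^2 + 2*x^3*y^3*z^2 + x^3*y*z^4 - x^2*y^4*z + x^2*y^2*z^3 - x^5*y - x^3*y^3 - 7*x^3*y*z^2 - 3*x*y^3*z^2 - 2*x*y*z^4 + x^4*z + 3*x^2*y^2*z + y^4*z + y^2*z^3 + 5*x^3*y + 2*x*y^3 + 10*x*y*z^2 - 3*x^2*z - 4*y^2*z - 6*x*y + z

-x^4*y^2*z^3 + x^5*y*z^2 + 2*x^3*y^3*z^2 + x^3*y*z^4 - x^2*y^4*z + x^2*y^2*z^3 - x^5*y - x^3*y^3 - 7*x^3*y*z^2 - 3*x*y^3*z^2 - 2*x*y*z^4 + x^4*z + 3*x^2*y^2*z + y^4*z + y^2*z^3 + 5*x^3*y + 2*x*y^3 + 10*x*y*z^2 - 3*x^2*z - 4*y^2*z - 6*x*y + z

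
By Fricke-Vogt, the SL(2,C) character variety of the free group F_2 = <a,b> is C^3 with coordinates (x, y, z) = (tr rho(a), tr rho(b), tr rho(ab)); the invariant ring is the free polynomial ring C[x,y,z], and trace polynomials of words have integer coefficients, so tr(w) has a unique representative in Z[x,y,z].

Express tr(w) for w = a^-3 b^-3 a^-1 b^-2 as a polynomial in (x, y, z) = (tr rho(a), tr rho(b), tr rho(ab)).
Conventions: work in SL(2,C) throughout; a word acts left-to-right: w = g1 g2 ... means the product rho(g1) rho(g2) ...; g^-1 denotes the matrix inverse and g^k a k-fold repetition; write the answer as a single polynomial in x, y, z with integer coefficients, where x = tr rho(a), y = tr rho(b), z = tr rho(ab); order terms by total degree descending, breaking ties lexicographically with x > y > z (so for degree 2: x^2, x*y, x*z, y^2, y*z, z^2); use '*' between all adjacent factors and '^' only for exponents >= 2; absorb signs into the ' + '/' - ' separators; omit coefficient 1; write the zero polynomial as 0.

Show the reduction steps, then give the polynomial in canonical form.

x^2*y^3*z^2 - 2*x^3*y^2*z - x*y^4*z + x^4*y + x^2*y^3 - x^2*y*z^2 - y^3*z^2 + x^3*z + 5*x*y^2*z - 4*x^2*y + y*z^2 - 2*x*z + y

trace(a^-1) = trace(a) = x
so trace(a^-1 b) = trace(b)*trace(a) - trace(b a) = x*y - z
reduce: trace(b^-1 a^-1) = trace(a^-1)*trace(b) - trace(a^-1 b) = z
trace(a^-1 b^-1 a^-1) = trace(b^-1 a^-1)*trace(a) - trace(b^-1) = x*z - y
trace(b a b) = trace(b)*trace(a b) - trace(a) = y*z - x
so trace(b a b a) = trace(a b)*trace(a b) - trace(1)   [split at repeated a] = z^2 - 2
trace(a^-1 b a b) = trace(b a b)*trace(a) - trace(b a b a) = x*y*z - x^2 - z^2 + 2
so trace(b^-1 a^-1 b a) = trace(a^-1 b a)*trace(b) - trace(a^-1 b a b) = -x*y*z + x^2 + y^2 + z^2 - 2
reduce: trace(a^-1 b^-1 a^-1 b) = trace(b^-1 a^-1 b)*trace(a) - trace(b^-1 a^-1 b a) = x*y*z - y^2 - z^2 + 2
trace(a^-1 b^-1 a^-1 b^-1) = trace(a^-1 b^-1 a^-1)*trace(b) - trace(a^-1 b^-1 a^-1 b) = z^2 - 2
so trace(a^-1 b^-1 a^-2 b^-1) = trace(a^-1 b^-1 a^-1 b^-1)*trace(a) - trace(a^-1 b^-1 a^-1 b^-1 a) = x*z^2 - y*z - x
trace(a^-1 b^-1 a^-2) = trace(b^-1 a^-2)*trace(a) - trace(b^-1 a^-1) = x^2*z - x*y - z
reduce: trace(b^-2 a^-1 b^-1 a^-2) = trace(a^-1 b^-1 a^-2 b^-1)*trace(b) - trace(a^-1 b^-1 a^-2) = x*y*z^2 - x^2*z - y^2*z + z
reduce: trace(b^-1 a^-2 b^-3 a^-1) = trace(b^-2 a^-1 b^-1 a^-2)*trace(b) - trace(b^-2 a^-1 b^-1 a^-2 b) = x*y^2*z^2 - x^2*y*z - y^3*z - x*z^2 + 2*y*z + x
trace(a^-2) = trace(a^-1)*trace(a) - trace(1) = x^2 - 2
reduce: trace(a^-3) = trace(a^-2)*trace(a) - trace(a^-1) = x^3 - 3*x
trace(b^-2 a^-3) = trace(b^-1 a^-3)*trace(b) - trace(b^-1 a^-3 b) = x^2*y*z - x^3 - x*y^2 - y*z + 3*x
trace(a^-2 b^-3 a^-1) = trace(b^-2 a^-3)*trace(b) - trace(b^-2 a^-3 b) = x^2*y^2*z - x^3*y - x*y^3 - x^2*z - y^2*z + 4*x*y + z
trace(b^-3 a^-1 b^-2 a^-2) = trace(b^-1 a^-2 b^-3 a^-1)*trace(b) - trace(b^-1 a^-2 b^-3 a^-1 b) = x*y^3*z^2 - 2*x^2*y^2*z - y^4*z + x^3*y + x*y^3 - x*y*z^2 + x^2*z + 3*y^2*z - 3*x*y - z
trace(b^-2 a^-1 b^-1) = trace(b^-2 a^-1)*trace(b) - trace(b^-2 a^-1 b) = y^2*z - x*y - z
trace(b^-3 a^-1 b^-1) = trace(b^-2 a^-1 b^-1)*trace(b) - trace(b^-2 a^-1) = y^3*z - x*y^2 - 2*y*z + x
reduce: trace(b^-3 a^-1 b^-2) = trace(b^-3 a^-1 b^-1)*trace(b) - trace(b^-3 a^-1) = y^4*z - x*y^3 - 3*y^2*z + 2*x*y + z
reduce: trace(b^-2) = trace(b^-1)*trace(b) - trace(1) = y^2 - 2
reduce: trace(a^-1 b^-2 a b) = trace(a b a^-1 b^-1)*trace(b) - trace(a b a^-1) = -x*y^2*z + x^2*y + y^3 + y*z^2 - 3*y
so trace(b^-1 a^-1 b^-2 a) = trace(a^-1 b^-2 a)*trace(b) - trace(a^-1 b^-2 a b) = x*y^2*z - x^2*y - y*z^2 + y
so trace(b^-2 a^-1 b^-2 a) = trace(b^-1 a^-1 b^-2 a)*trace(b) - trace(b^-1 a^-1 b^-2 a b) = x*y^3*z - x^2*y^2 - y^2*z^2 + 2
trace(b^-3 a^-1 b^-2 a) = trace(b^-2 a^-1 b^-2 a)*trace(b) - trace(b^-2 a^-1 b^-2 a b) = x*y^4*z - x^2*y^3 - y^3*z^2 - x*y^2*z + x^2*y + y*z^2 + y
so trace(b^-3 a^-1 b^-2 a^-1) = trace(b^-3 a^-1 b^-2)*trace(a) - trace(b^-3 a^-1 b^-2 a) = y^3*z^2 - 2*x*y^2*z + x^2*y - y*z^2 + x*z - y
reduce: trace(a^-3 b^-3 a^-1 b^-2) = trace(b^-3 a^-1 b^-2 a^-2)*trace(a) - trace(b^-3 a^-1 b^-2 a^-1) = x^2*y^3*z^2 - 2*x^3*y^2*z - x*y^4*z + x^4*y + x^2*y^3 - x^2*y*z^2 - y^3*z^2 + x^3*z + 5*x*y^2*z - 4*x^2*y + y*z^2 - 2*x*z + y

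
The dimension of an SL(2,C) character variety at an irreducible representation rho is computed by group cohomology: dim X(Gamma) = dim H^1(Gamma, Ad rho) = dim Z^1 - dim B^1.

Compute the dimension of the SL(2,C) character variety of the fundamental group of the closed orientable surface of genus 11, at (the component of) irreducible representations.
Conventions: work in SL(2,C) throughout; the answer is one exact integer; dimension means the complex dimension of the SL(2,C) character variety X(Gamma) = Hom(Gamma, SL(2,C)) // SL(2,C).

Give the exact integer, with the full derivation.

Gamma = pi_1(Sigma_11) = < a_1, b_1, ..., a_11, b_11 | prod [a_i, b_i] > has 2g = 22 generators and 1 relator.
Before the relator condition, cocycle space has dim 3*22 = 66.
At an irreducible rho, H^2 = coker(d_2) vanishes (Poincare duality: H^2 is dual to H^0 = invariants = 0), so d_2 is surjective onto sl_2 and dim Z^1 = 66 - 3 = 63.
Coboundaries contribute dim B^1 = 3 (injective at irreducible rho).
dim H^1 = 63 - 3 = 60 = dim X.

60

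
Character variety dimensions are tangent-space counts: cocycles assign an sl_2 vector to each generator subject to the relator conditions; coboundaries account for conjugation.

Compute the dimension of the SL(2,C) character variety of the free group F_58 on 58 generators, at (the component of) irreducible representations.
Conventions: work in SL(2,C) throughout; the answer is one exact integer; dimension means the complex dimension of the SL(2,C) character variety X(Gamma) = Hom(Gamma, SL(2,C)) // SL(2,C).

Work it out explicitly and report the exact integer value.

171

The free group F_58: 58 generators, no relators.
So Z^1 = (sl_2)^58 in full: dim Z^1 = 174.
dim B^1 = 3: the coboundary map is injective because an irreducible image has centralizer 0 in sl_2.
dim X = dim H^1 = dim Z^1 - dim B^1 = 174 - 3 = 171.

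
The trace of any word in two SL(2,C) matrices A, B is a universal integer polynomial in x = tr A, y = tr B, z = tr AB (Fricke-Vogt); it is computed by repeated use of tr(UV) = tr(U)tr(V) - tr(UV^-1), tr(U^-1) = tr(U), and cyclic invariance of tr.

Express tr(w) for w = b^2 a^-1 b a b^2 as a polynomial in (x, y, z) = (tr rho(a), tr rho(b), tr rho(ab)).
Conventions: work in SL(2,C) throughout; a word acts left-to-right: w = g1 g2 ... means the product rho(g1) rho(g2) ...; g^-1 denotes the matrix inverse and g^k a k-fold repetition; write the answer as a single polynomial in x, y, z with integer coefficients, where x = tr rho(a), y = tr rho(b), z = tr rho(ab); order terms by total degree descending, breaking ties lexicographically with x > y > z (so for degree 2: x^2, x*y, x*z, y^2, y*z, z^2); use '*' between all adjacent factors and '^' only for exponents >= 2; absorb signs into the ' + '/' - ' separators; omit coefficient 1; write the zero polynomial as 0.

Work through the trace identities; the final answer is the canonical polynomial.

x*y^4*z - x^2*y^3 - y^3*z^2 - 2*x*y^2*z + 2*x^2*y + y^3 + 2*y*z^2 - 3*y

tr(b a b) = tr(b) tr(a b) - tr(a) = y*z - x
tr(a b^3) = tr(b) tr(b a b) - tr(b a) = y^2*z - x*y - z
tr(b^3 a b) = tr(b) tr(a b^3) - tr(a b^2) = y^3*z - x*y^2 - 2*y*z + x
tr(b a b^4) = tr(b) tr(b^3 a b) - tr(b^3 a) = y^4*z - x*y^3 - 3*y^2*z + 2*x*y + z
tr(a b a b) = tr(b a) tr(b a) - tr(1)   [split at repeated b] = z^2 - 2
tr(a b a) = tr(a) tr(b a) - tr(b) = x*z - y
tr(a b a b^2) = tr(b) tr(a b a b) - tr(a b a) = y*z^2 - x*z - y
tr(b a b a b^2) = tr(b) tr(a b a b^2) - tr(a b a b) = y^2*z^2 - x*y*z - y^2 - z^2 + 2
tr(b a b^4 a) = tr(b) tr(b a b a b^2) - tr(b a b a b) = y^3*z^2 - x*y^2*z - y^3 - 2*y*z^2 + x*z + 3*y
tr(b^2 a^-1 b a b^2) = tr(b a b^4) tr(a) - tr(b a b^4 a) = x*y^4*z - x^2*y^3 - y^3*z^2 - 2*x*y^2*z + 2*x^2*y + y^3 + 2*y*z^2 - 3*y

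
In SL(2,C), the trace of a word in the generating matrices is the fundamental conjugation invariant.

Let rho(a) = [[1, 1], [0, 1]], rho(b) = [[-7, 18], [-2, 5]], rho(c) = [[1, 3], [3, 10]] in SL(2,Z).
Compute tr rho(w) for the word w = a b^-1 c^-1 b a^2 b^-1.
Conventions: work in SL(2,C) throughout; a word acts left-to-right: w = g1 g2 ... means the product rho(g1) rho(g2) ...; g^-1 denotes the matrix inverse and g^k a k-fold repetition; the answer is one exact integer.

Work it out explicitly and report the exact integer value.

94

rho(a) = [[1, 1], [0, 1]]
... * rho(b^-1) = [[5, -18], [2, -7]]  ->  [[7, -25], [2, -7]]
... * rho(c^-1) = [[10, -3], [-3, 1]]  ->  [[145, -46], [41, -13]]
... * rho(b) = [[-7, 18], [-2, 5]]  ->  [[-923, 2380], [-261, 673]]
... * rho(a) = [[1, 1], [0, 1]]  ->  [[-923, 1457], [-261, 412]]
... * rho(a) = [[1, 1], [0, 1]]  ->  [[-923, 534], [-261, 151]]
... * rho(b^-1) = [[5, -18], [2, -7]]  ->  [[-3547, 12876], [-1003, 3641]]
tr = -3547 + 3641 = 94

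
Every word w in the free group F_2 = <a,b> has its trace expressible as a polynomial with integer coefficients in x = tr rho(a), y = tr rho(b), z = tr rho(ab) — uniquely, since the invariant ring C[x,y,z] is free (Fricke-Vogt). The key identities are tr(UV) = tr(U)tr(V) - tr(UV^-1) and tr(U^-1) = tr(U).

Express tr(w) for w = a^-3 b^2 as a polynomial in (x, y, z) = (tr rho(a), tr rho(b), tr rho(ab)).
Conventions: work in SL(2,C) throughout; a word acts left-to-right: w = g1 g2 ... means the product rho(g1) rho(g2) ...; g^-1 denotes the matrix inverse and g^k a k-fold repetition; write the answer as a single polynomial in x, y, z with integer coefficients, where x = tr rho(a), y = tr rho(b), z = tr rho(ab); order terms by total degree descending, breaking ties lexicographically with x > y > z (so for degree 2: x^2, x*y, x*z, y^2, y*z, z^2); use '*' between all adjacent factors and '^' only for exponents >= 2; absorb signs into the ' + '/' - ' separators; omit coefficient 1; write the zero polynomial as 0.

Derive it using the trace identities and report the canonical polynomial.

x^3*y^2 - x^2*y*z - x^3 - 2*x*y^2 + y*z + 3*x

next, trace(b^2) = trace(b)*trace(b) - trace(1) = y^2 - 2
trace(b^2 a) = trace(b)*trace(a b) - trace(a) = y*z - x
trace(a^-1 b^2) = trace(b^2)*trace(a) - trace(b^2 a) = x*y^2 - y*z - x
trace(a^-2 b^2) = trace(a^-1 b^2)*trace(a) - trace(a^-1 b^2 a) = x^2*y^2 - x*y*z - x^2 - y^2 + 2
trace(a^-3 b^2) = trace(a^-2 b^2)*trace(a) - trace(a^-2 b^2 a) = x^3*y^2 - x^2*y*z - x^3 - 2*x*y^2 + y*z + 3*x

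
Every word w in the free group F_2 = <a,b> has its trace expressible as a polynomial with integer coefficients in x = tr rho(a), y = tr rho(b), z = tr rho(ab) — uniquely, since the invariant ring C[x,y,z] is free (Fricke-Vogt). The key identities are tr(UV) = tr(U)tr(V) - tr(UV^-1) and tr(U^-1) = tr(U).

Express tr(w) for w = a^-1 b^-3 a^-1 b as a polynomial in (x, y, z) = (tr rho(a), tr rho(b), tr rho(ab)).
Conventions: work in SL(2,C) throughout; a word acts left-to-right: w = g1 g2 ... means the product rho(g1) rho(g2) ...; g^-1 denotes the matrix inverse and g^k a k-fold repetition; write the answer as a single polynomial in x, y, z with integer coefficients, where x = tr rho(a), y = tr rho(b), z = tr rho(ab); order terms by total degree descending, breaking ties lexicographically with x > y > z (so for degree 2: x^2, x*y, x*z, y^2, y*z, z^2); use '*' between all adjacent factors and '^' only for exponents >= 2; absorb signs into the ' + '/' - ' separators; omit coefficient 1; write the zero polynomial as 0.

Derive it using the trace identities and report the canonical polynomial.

x*y^3*z - x^2*y^2 - y^4 - y^2*z^2 + 4*y^2 + z^2 - 2

trace(a^-1) = trace(a) = x
trace(a^-1 b) = trace(b) * trace(a) - trace(b a)   [inverse elimination on a] = x*y - z
trace(b^-1 a^-1) = trace(a^-1) * trace(b) - trace(a^-1 b)   [inverse elimination on b] = z
trace(b^-2 a^-1) = trace(b^-1 a^-1) * trace(b) - trace(b^-1 a^-1 b)   [inverse elimination on b] = y*z - x
trace(a b^-2) = trace(b^-1 a) * trace(b) - trace(b^-1 a b)   [inverse elimination on b] = x*y^2 - y*z - x
trace(a b a) = trace(a) * trace(b a) - trace(b)   [square of a] = x*z - y
trace(a b a b) = trace(b a) * trace(b a) - trace(1)   [split at a repeated b] = z^2 - 2
trace(a b a b^-1) = trace(a b a) * trace(b) - trace(a b a b)   [inverse elimination on b] = x*y*z - y^2 - z^2 + 2
trace(b^-1 a b a b^-1) = trace(a b a b^-1) * trace(b) - trace(a b a)   [inverse elimination on b] = x*y^2*z - y^3 - y*z^2 - x*z + 3*y
trace(b a b^-3 a) = trace(b^-1 a b a b^-1) * trace(b) - trace(b^-1 a b a)   [inverse elimination on b] = x*y^3*z - y^4 - y^2*z^2 - 2*x*y*z + 4*y^2 + z^2 - 2
trace(b^-3 a^-1 b a) = trace(b a b^-3) * trace(a) - trace(b a b^-3 a)   [inverse elimination on a] = -x*y^3*z + x^2*y^2 + y^4 + y^2*z^2 + x*y*z - x^2 - 4*y^2 - z^2 + 2
trace(a^-1 b^-3 a^-1 b) = trace(b^-3 a^-1 b) * trace(a) - trace(b^-3 a^-1 b a)   [inverse elimination on a] = x*y^3*z - x^2*y^2 - y^4 - y^2*z^2 + 4*y^2 + z^2 - 2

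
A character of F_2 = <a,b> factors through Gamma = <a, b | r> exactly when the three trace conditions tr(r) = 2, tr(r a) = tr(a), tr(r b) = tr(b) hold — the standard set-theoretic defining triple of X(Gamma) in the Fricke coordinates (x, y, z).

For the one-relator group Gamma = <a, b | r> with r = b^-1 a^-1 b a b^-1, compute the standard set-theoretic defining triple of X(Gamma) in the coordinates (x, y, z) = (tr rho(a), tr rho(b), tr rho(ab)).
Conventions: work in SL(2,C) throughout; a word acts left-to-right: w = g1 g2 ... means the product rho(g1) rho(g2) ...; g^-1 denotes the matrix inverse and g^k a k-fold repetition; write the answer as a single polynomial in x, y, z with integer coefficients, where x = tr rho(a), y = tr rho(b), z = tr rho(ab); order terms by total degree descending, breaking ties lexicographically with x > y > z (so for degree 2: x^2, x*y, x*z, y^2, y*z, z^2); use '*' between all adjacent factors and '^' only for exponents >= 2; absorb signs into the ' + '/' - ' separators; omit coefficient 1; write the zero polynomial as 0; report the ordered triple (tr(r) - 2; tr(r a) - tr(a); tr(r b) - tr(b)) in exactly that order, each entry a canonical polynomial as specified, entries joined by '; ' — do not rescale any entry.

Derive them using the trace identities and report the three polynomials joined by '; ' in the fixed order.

trace(a b a) = trace(a) * trace(b a) - trace(b) = x*z - y
trace(a b a b) = trace(b a) * trace(b a) - trace(1)   [split at repeated b] = z^2 - 2
trace(b a b^-1 a) = trace(a b a) * trace(b) - trace(a b a b) = x*y*z - y^2 - z^2 + 2
use: trace(a^-1 b a b^-1) = trace(b a b^-1) * trace(a) - trace(b a b^-1 a) = -x*y*z + x^2 + y^2 + z^2 - 2
trace(b^-1 a^-1 b a b^-1) = trace(a^-1 b a b^-1) * trace(b) - trace(a^-1 b a) = -x*y^2*z + x^2*y + y^3 + y*z^2 - 3*y
use: trace(a^2) = trace(a) * trace(a) - trace(1)  (reduce the a square) = x^2 - 2
trace(b a^2 b) = trace(b) * trace(a^2 b) - trace(a^2)  (reduce the b square) = x*y*z - x^2 - y^2 + 2
use: trace(b a b) = trace(b) * trace(a b) - trace(a)  (reduce the b square) = y*z - x
use: trace(b a^2 b a) = trace(a) * trace(b a b a) - trace(b a b)  (reduce the a square) = x*z^2 - y*z - x
trace(a b a^-1 b a) = trace(b a^2 b) * trace(a) - trace(b a^2 b a)  (eliminate a^-1) = x^2*y*z - x^3 - x*y^2 - x*z^2 + y*z + 3*x
trace(b a b a b) = trace(b) * trace(a b a b) - trace(a b a)  (reduce the b square) = y*z^2 - x*z - y
use: trace(b a b a b a) = trace(a b a b) * trace(a b) - trace(b a)  (split on a) = z^3 - 3*z
use: trace(a b a^-1 b a b) = trace(b a b a b) * trace(a) - trace(b a b a b a)  (eliminate a^-1) = x*y*z^2 - x^2*z - z^3 - x*y + 3*z
trace(a^-1 b a b^-1 a b) = trace(a b a^-1 b a) * trace(b) - trace(a b a^-1 b a b)  (eliminate b^-1) = x^2*y^2*z - x^3*y - x*y^3 - 2*x*y*z^2 + x^2*z + y^2*z + z^3 + 4*x*y - 3*z
apply: trace(b^-1 a^-1 b a b^-1 a) = trace(a^-1 b a b^-1 a) * trace(b) - trace(a^-1 b a b^-1 a b)  (eliminate b^-1) = -x^2*y^2*z + x^3*y + x*y^3 + 2*x*y*z^2 - x^2*z - y^2*z - z^3 - 3*x*y + 3*z
assemble the triple (trace(r) - 2; trace(r a) - x; trace(r b) - y)

-x*y^2*z + x^2*y + y^3 + y*z^2 - 3*y - 2; -x^2*y^2*z + x^3*y + x*y^3 + 2*x*y*z^2 - x^2*z - y^2*z - z^3 - 3*x*y - x + 3*z; -x*y*z + x^2 + y^2 + z^2 - y - 2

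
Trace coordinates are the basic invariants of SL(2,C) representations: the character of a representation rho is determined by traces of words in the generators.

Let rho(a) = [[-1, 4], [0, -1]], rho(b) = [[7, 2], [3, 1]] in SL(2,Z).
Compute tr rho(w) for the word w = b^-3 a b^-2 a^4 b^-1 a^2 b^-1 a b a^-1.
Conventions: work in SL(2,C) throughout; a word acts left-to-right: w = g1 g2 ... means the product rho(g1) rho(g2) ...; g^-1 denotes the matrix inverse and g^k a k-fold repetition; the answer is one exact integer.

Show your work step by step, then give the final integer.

-2599295870

rho(b^-1) = [[1, -2], [-3, 7]]
... * rho(b^-1) = [[1, -2], [-3, 7]]  ->  [[7, -16], [-24, 55]]
... * rho(b^-1) = [[1, -2], [-3, 7]]  ->  [[55, -126], [-189, 433]]
... * rho(a) = [[-1, 4], [0, -1]]  ->  [[-55, 346], [189, -1189]]
... * rho(b^-1) = [[1, -2], [-3, 7]]  ->  [[-1093, 2532], [3756, -8701]]
... * rho(b^-1) = [[1, -2], [-3, 7]]  ->  [[-8689, 19910], [29859, -68419]]
... * rho(a) = [[-1, 4], [0, -1]]  ->  [[8689, -54666], [-29859, 187855]]
... * rho(a) = [[-1, 4], [0, -1]]  ->  [[-8689, 89422], [29859, -307291]]
... * rho(a) = [[-1, 4], [0, -1]]  ->  [[8689, -124178], [-29859, 426727]]
... * rho(a) = [[-1, 4], [0, -1]]  ->  [[-8689, 158934], [29859, -546163]]
... * rho(b^-1) = [[1, -2], [-3, 7]]  ->  [[-485491, 1129916], [1668348, -3882859]]
... * rho(a) = [[-1, 4], [0, -1]]  ->  [[485491, -3071880], [-1668348, 10556251]]
... * rho(a) = [[-1, 4], [0, -1]]  ->  [[-485491, 5013844], [1668348, -17229643]]
... * rho(b^-1) = [[1, -2], [-3, 7]]  ->  [[-15527023, 36067890], [53357277, -123944197]]
... * rho(a) = [[-1, 4], [0, -1]]  ->  [[15527023, -98175982], [-53357277, 337373305]]
... * rho(b) = [[7, 2], [3, 1]]  ->  [[-185838785, -67121936], [638618976, 230658751]]
... * rho(a^-1) = [[-1, -4], [0, -1]]  ->  [[185838785, 810477076], [-638618976, -2785134655]]
tr = 185838785 + -2785134655 = -2599295870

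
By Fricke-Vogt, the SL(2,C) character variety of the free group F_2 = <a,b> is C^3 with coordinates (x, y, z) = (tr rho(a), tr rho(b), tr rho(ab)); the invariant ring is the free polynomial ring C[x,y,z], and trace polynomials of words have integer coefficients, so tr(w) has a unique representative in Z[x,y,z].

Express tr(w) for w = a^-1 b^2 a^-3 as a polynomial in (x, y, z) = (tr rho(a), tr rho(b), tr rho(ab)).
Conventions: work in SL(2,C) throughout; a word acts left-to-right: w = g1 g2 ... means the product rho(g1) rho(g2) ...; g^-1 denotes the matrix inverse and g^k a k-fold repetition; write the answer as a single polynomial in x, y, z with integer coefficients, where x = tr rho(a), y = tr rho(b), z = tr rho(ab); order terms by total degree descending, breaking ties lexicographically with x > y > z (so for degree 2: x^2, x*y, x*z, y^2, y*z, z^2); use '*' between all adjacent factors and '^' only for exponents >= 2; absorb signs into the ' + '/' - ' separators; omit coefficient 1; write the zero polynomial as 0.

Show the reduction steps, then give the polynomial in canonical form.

x^4*y^2 - x^3*y*z - x^4 - 3*x^2*y^2 + 2*x*y*z + 4*x^2 + y^2 - 2

next, tr(b^2) = tr(b)*tr(b) - tr(1) = y^2 - 2
tr(b^2 a) = tr(b)*tr(a b) - tr(a) = y*z - x
tr(b^2 a^-1) = tr(b^2)*tr(a) - tr(b^2 a) = x*y^2 - y*z - x
next, tr(a^-1 b^2 a^-1) = tr(b^2 a^-1)*tr(a) - tr(b^2) = x^2*y^2 - x*y*z - x^2 - y^2 + 2
tr(a^-3 b^2) = tr(a^-1 b^2 a^-1)*tr(a) - tr(a^-1 b^2) = x^3*y^2 - x^2*y*z - x^3 - 2*x*y^2 + y*z + 3*x
tr(a^-1 b^2 a^-3) = tr(a^-3 b^2)*tr(a) - tr(a^-3 b^2 a) = x^4*y^2 - x^3*y*z - x^4 - 3*x^2*y^2 + 2*x*y*z + 4*x^2 + y^2 - 2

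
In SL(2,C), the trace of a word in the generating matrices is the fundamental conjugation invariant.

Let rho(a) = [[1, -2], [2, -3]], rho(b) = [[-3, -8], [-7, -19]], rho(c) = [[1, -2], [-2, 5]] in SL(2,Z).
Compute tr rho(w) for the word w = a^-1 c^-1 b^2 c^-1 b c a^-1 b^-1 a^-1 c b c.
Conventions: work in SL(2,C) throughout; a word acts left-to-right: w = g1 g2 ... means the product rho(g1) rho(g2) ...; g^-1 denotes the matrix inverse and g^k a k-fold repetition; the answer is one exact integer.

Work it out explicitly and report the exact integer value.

rho(a^-1) = [[-3, 2], [-2, 1]]
... * rho(c^-1) = [[5, 2], [2, 1]]  ->  [[-11, -4], [-8, -3]]
... * rho(b) = [[-3, -8], [-7, -19]]  ->  [[61, 164], [45, 121]]
... * rho(b) = [[-3, -8], [-7, -19]]  ->  [[-1331, -3604], [-982, -2659]]
... * rho(c^-1) = [[5, 2], [2, 1]]  ->  [[-13863, -6266], [-10228, -4623]]
... * rho(b) = [[-3, -8], [-7, -19]]  ->  [[85451, 229958], [63045, 169661]]
... * rho(c) = [[1, -2], [-2, 5]]  ->  [[-374465, 978888], [-276277, 722215]]
... * rho(a^-1) = [[-3, 2], [-2, 1]]  ->  [[-834381, 229958], [-615599, 169661]]
... * rho(b^-1) = [[-19, 8], [7, -3]]  ->  [[17462945, -7364922], [12884008, -5433775]]
... * rho(a^-1) = [[-3, 2], [-2, 1]]  ->  [[-37658991, 27560968], [-27784474, 20334241]]
... * rho(c) = [[1, -2], [-2, 5]]  ->  [[-92780927, 213122822], [-68452956, 157240153]]
... * rho(b) = [[-3, -8], [-7, -19]]  ->  [[-1213516973, -3307086202], [-895322203, -2439939259]]
... * rho(c) = [[1, -2], [-2, 5]]  ->  [[5400655431, -14108397064], [3984556315, -10409051889]]
tr = 5400655431 + -10409051889 = -5008396458

-5008396458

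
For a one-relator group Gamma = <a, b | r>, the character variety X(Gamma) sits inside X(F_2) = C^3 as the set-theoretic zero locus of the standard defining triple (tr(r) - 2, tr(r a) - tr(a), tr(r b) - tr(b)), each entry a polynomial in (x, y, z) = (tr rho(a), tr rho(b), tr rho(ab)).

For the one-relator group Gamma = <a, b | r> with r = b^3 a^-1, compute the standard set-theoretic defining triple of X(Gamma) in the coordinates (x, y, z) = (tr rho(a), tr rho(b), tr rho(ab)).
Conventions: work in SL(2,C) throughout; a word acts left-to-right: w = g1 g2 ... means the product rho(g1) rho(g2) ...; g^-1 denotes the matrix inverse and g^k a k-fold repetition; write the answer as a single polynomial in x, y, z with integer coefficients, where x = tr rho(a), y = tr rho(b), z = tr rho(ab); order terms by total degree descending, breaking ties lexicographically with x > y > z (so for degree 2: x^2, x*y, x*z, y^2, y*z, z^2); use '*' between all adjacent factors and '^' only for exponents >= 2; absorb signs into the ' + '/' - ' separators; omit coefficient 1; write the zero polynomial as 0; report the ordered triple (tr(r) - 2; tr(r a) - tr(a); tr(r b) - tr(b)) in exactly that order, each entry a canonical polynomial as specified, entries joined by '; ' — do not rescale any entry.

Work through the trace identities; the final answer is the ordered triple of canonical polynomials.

tr(b^2) = tr(b)*tr(b) - tr(1) = y^2 - 2
tr(b^3) = tr(b)*tr(b^2) - tr(b) = y^3 - 3*y
reduce: tr(a b^2) = tr(b)*tr(a b) - tr(a) = y*z - x
tr(b^3 a) = tr(b)*tr(a b^2) - tr(a b) = y^2*z - x*y - z
tr(b^3 a^-1) = tr(b^3)*tr(a) - tr(b^3 a) = x*y^3 - y^2*z - 2*x*y + z
so tr(b^4) = tr(b)*tr(b^3) - tr(b^2)  (reduce the b square) = y^4 - 4*y^2 + 2
so tr(b^4 a) = tr(b)*tr(a b^3) - tr(a b^2)  (reduce the b square) = y^3*z - x*y^2 - 2*y*z + x
so tr(b^3 a^-1 b) = tr(b^4)*tr(a) - tr(b^4 a)  (eliminate a^-1) = x*y^4 - y^3*z - 3*x*y^2 + 2*y*z + x
assemble the triple (tr(r) - 2; tr(r a) - x; tr(r b) - y)

x*y^3 - y^2*z - 2*x*y + z - 2; y^3 - x - 3*y; x*y^4 - y^3*z - 3*x*y^2 + 2*y*z + x - y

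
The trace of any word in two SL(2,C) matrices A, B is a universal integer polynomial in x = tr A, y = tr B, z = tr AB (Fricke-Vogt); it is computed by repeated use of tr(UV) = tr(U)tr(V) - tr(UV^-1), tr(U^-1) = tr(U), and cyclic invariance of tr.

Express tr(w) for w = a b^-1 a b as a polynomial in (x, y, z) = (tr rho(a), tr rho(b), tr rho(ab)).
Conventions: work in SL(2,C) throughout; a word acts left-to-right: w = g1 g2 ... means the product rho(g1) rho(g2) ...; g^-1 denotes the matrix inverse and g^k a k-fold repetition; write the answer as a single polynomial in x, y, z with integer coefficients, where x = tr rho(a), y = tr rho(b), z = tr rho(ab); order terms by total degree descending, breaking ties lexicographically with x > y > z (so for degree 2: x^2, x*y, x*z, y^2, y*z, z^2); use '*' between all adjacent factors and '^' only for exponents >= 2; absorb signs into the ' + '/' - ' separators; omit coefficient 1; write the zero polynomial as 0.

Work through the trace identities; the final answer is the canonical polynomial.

next, trace(a b a) = trace(a) * trace(b a) - trace(b)  (reduce the a square) = x*z - y
trace(a b a b) = trace(b a) * trace(b a) - trace(1)  (split on b) = z^2 - 2
trace(a b^-1 a b) = trace(a b a) * trace(b) - trace(a b a b)  (eliminate b^-1) = x*y*z - y^2 - z^2 + 2

x*y*z - y^2 - z^2 + 2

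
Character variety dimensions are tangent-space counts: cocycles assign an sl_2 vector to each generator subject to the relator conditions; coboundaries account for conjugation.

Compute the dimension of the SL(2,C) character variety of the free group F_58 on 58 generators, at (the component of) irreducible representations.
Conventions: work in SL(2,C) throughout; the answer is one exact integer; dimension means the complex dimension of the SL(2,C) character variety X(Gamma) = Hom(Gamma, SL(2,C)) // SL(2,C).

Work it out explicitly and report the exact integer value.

The free group F_58: 58 generators, no relators.
So Z^1 = (sl_2)^58 in full: dim Z^1 = 174.
Irreducibility makes the coboundary map sl_2 -> Z^1 injective (trivial centralizer), so dim B^1 = 3.
dim H^1 = 174 - 3 = 171, which is dim X.

171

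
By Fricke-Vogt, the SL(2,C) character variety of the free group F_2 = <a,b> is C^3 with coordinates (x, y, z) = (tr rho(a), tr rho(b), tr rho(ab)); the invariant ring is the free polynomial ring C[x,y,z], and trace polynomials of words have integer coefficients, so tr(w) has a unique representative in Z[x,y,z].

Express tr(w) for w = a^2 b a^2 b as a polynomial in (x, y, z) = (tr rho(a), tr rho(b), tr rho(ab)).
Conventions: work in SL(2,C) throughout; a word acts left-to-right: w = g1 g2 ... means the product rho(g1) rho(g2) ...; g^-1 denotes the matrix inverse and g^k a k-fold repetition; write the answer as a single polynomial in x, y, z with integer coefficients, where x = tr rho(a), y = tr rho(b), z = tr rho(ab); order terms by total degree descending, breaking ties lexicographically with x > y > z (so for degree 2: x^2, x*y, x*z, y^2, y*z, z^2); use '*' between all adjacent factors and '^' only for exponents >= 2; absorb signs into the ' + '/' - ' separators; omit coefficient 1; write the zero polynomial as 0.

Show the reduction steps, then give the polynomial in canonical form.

apply: tr(b a b a) = tr(a b) tr(a b) - tr(1)   [split at repeated a] = z^2 - 2
tr(b a b) = tr(b) tr(a b) - tr(a) = y*z - x
apply: tr(b a^2 b a) = tr(a) tr(b a b a) - tr(b a b) = x*z^2 - y*z - x
apply: tr(b^2) = tr(b) tr(b) - tr(1) = y^2 - 2
tr(b a^2 b) = tr(a) tr(b^2 a) - tr(b^2) = x*y*z - x^2 - y^2 + 2
use: tr(a^2 b a^2 b) = tr(a) tr(b a^2 b a) - tr(b a^2 b) = x^2*z^2 - 2*x*y*z + y^2 - 2

x^2*z^2 - 2*x*y*z + y^2 - 2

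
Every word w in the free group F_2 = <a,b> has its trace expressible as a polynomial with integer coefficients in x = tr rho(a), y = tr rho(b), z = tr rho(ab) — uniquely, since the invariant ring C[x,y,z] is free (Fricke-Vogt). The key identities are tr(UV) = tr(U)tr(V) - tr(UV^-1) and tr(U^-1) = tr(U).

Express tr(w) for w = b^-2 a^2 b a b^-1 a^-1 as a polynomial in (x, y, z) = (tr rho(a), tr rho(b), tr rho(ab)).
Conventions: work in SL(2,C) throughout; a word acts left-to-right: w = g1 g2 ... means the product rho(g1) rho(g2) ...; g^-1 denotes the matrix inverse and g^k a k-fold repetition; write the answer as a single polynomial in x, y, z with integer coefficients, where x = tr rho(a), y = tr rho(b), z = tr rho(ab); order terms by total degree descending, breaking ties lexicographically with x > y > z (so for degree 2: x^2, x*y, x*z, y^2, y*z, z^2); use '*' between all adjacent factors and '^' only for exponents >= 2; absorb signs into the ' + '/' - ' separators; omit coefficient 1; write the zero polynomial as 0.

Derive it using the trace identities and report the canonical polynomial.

x^2*y^2*z^2 - x^3*y*z - x*y^3*z - x*y*z^3 + x^2*y^2 + 2*x*y*z + z^2 - 2

tr(a^2) = tr(a) tr(a) - tr(1) = x^2 - 2
tr(a^2 b) = tr(a) tr(b a) - tr(b) = x*z - y
tr(b^-1 a^2) = tr(a^2) tr(b) - tr(a^2 b) = x^2*y - x*z - y
reduce: tr(a^2 b a) = tr(a) tr(a b a) - tr(a b) = x^2*z - x*y - z
reduce: tr(b a b a) = tr(b a) tr(b a) - tr(1) = z^2 - 2
tr(b a b) = tr(b) tr(a b) - tr(a) = y*z - x
so tr(a b a b a) = tr(a) tr(b a b a) - tr(b a b) = x*z^2 - y*z - x
reduce: tr(a^2 b a b a) = tr(a) tr(a b a b a) - tr(a b a b) = x^2*z^2 - x*y*z - x^2 - z^2 + 2
tr(b a b a b a) = tr(a b a b) tr(a b) - tr(b a) = z^3 - 3*z
tr(b a b a b) = tr(b) tr(a b a b) - tr(a b a) = y*z^2 - x*z - y
tr(a^2 b a b a b) = tr(a) tr(b a b a b a) - tr(b a b a b) = x*z^3 - y*z^2 - 2*x*z + y
reduce: tr(b^-1 a^2 b a b a) = tr(a^2 b a b a) tr(b) - tr(a^2 b a b a b) = x^2*y*z^2 - x*y^2*z - x*z^3 - x^2*y + 2*x*z + y
reduce: tr(a^2 b a b a^-1 b^-1) = tr(b^-1 a^2 b a b) tr(a) - tr(b^-1 a^2 b a b a) = -x^2*y*z^2 + x^3*z + x*y^2*z + x*z^3 - 3*x*z - y
reduce: tr(a^-1 b^-2 a^2 b a b) = tr(a^2 b a b a^-1 b^-1) tr(b) - tr(a^2 b a b a^-1) = -x^2*y^2*z^2 + x^3*y*z + x*y^3*z + x*y*z^3 - 3*x*y*z - y^2 - z^2 + 2
so tr(b^-2 a^2 b a b^-1 a^-1) = tr(a^-1 b^-2 a^2 b a) tr(b) - tr(a^-1 b^-2 a^2 b a b) = x^2*y^2*z^2 - x^3*y*z - x*y^3*z - x*y*z^3 + x^2*y^2 + 2*x*y*z + z^2 - 2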